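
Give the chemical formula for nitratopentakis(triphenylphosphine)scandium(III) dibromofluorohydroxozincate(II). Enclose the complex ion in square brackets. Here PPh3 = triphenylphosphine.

[Sc(NO3)(PPh3)5][ZnBr2F(OH)]

Cation [Sc…]: ligand charges -1, Sc(III) ⇒ ion charge 2+.
Anion [Zn…]: ligand charges -4, Zn(II) ⇒ ion charge 2−.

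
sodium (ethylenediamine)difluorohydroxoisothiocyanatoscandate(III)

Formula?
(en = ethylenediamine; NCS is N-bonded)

Na[Sc(en)F2(NCS)(OH)]

Ligands: 2 fluoro (F, -1), 1 ethylenediamine (en, neutral), 1 isothiocyanato (NCS, -1), 1 hydroxo (OH, -1). Ligand charge sum = -4.
With Sc in oxidation state +3, the complex ion is [Sc...]^1−.
Charge balance with sodium (+1) requires 1 complex ion per 1 sodium.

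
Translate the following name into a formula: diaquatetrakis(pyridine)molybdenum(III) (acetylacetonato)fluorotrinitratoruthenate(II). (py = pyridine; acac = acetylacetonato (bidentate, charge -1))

Cation [Mo…]: ligand charges 0, Mo(III) ⇒ ion charge 3+.
Anion [Ru…]: ligand charges -5, Ru(II) ⇒ ion charge 3−.

[Mo(H2O)2(py)4][Ru(acac)F(NO3)3]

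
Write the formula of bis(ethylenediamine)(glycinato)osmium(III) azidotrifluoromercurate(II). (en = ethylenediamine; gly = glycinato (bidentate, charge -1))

[Os(en)2(gly)][HgF3(N3)]

Cation [Os…]: ligand charges -1, Os(III) ⇒ ion charge 2+.
Anion [Hg…]: ligand charges -4, Hg(II) ⇒ ion charge 2−.
One 2+ cation balances one 2− anion.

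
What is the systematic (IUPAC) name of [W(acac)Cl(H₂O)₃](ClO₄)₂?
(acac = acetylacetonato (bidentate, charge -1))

(acetylacetonato)triaquachlorotungsten(IV) perchlorate

The 2 perchlorate counter-ions carry a total charge of -2, so each complex ion is 2+.
Ligand charges: 1×chloro (-1 each), 1×acetylacetonato (-1 each), 3×aqua (neutral); total -2. So W + (-2) = 2+, giving W = +4.
Ligands are named alphabetically: acetylacetonato before aqua before chloro.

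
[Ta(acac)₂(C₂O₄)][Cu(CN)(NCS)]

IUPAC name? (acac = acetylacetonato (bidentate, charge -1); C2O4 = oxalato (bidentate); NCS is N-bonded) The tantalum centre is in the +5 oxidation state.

bis(acetylacetonato)oxalatotantalum(V) cyanoisothiocyanatocuprate(I)

Both ions are complex: the cation is named first with the plain metal name, the anion second with the -ate form; each ion's ligands are alphabetised independently.
Ta is given as +5; the cation's ligand charges sum to -4, so the complex cation is 1+.
A 1:1 salt means the anion carries the equal and opposite charge, 1−.
Anion: ligand charges sum to -2; for the ion to be 1−, Cu = +1.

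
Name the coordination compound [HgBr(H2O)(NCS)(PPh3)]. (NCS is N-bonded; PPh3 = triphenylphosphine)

aquabromoisothiocyanato(triphenylphosphine)mercury(II)

There is no counter-ion, so the complex is neutral overall.
Ligand charges: 1×isothiocyanato (-1 each), 1×bromo (-1 each), 1×triphenylphosphine (neutral), 1×aqua (neutral); total -2. So Hg + (-2) = 0, giving Hg = +2.
Ligands are named alphabetically: aqua before bromo before isothiocyanato before triphenylphosphine.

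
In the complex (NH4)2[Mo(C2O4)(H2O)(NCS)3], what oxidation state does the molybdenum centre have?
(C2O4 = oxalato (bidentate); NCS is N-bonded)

2 ammonium outside the brackets (+1 each) → the complex ion is 2−.
Ligand charges: 1×C2O4 = -2; 3×NCS = -3; 1×H2O neutral; sum -5.
Mo + (-5) = 2− ⇒ Mo is +3.

+3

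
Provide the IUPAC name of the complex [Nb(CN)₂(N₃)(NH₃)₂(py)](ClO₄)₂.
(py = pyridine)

diammineazidodicyano(pyridine)niobium(V) perchlorate

The 2 perchlorate counter-ions carry a total charge of -2, so each complex ion is 2+.
Ligand charges: 1×pyridine (neutral), 1×azido (-1 each), 2×ammine (neutral), 2×cyano (-1 each); total -3. So Nb + (-3) = 2+, giving Nb = +5.
Ligands are named alphabetically: ammine before azido before cyano before pyridine.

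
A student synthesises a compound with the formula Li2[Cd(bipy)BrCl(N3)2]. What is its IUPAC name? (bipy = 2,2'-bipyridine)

The 2 lithium counter-ions carry a total charge of +2, so each complex ion is 2−.
Ligand charges: 1×2,2'-bipyridine (neutral), 1×bromo (-1 each), 1×chloro (-1 each), 2×azido (-1 each); total -4. So Cd + (-4) = 2−, giving Cd = +2.
The complex ion is anionic, so cadmium takes the -ate form cadmate(II).

lithium diazido(2,2'-bipyridine)bromochlorocadmate(II)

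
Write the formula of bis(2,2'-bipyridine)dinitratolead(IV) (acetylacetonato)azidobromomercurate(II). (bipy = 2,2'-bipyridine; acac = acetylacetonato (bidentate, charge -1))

Cation [Pb…]: ligand charges -2, Pb(IV) ⇒ ion charge 2+.
Anion [Hg…]: ligand charges -3, Hg(II) ⇒ ion charge 1−.

[Pb(bipy)2(NO3)2][Hg(acac)Br(N3)]2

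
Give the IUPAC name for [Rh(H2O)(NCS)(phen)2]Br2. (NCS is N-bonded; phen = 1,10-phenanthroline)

The 2 bromide counter-ions carry a total charge of -2, so each complex ion is 2+.
Ligand charges: 1×isothiocyanato (-1 each), 1×aqua (neutral), 2×1,10-phenanthroline (neutral); total -1. So Rh + (-1) = 2+, giving Rh = +3.
Ligands are named alphabetically: aqua before isothiocyanato before phenanthroline.

aquaisothiocyanatobis(1,10-phenanthroline)rhodium(III) bromide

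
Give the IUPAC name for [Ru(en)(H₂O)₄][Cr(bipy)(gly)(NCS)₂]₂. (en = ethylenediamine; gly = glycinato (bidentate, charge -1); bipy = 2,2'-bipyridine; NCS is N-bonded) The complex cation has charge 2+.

The complex cation is given as 2+; its ligand charges sum to 0, so Ru = +2.
With 2 anions per cation, each anion must be 2/2 = 1−.
Anion: ligand charges sum to -3; for the ion to be 1−, Cr = +2.

tetraaqua(ethylenediamine)ruthenium(II) (2,2'-bipyridine)(glycinato)diisothiocyanatochromate(II)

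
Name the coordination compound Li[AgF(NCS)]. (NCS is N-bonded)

The 1 lithium counter-ion carries a total charge of +1, so each complex ion is 1−.
Ligand charges: 1×fluoro (-1 each), 1×isothiocyanato (-1 each); total -2. So Ag + (-2) = 1−, giving Ag = +1.
Ligands are named alphabetically: fluoro before isothiocyanato.
The complex ion is anionic, so silver takes the -ate form argentate(I).

lithium fluoroisothiocyanatoargentate(I)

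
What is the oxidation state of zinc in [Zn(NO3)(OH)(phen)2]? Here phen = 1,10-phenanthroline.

+2

No counter-ion: the bracketed complex is neutral.
Ligand charges: 2×phen neutral; 1×NO3 = -1; 1×OH = -1; sum -2.
Zn + (-2) = 0 ⇒ Zn is +2.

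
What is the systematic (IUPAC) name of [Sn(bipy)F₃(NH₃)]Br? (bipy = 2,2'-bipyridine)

ammine(2,2'-bipyridine)trifluorotin(IV) bromide

The 1 bromide counter-ion carries a total charge of -1, so each complex ion is 1+.
Ligand charges: 1×2,2'-bipyridine (neutral), 1×ammine (neutral), 3×fluoro (-1 each); total -3. So Sn + (-3) = 1+, giving Sn = +4.
Ligands are named alphabetically: ammine before bipyridine before fluoro.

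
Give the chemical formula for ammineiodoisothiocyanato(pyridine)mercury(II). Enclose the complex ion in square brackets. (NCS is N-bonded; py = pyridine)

Ligands: 1 isothiocyanato (NCS, -1), 1 pyridine (py, neutral), 1 ammine (NH3, neutral), 1 iodo (I, -1). Ligand charge sum = -2.
With Hg in oxidation state +2, the complex ion is [Hg...].

[HgI(NCS)(NH3)(py)]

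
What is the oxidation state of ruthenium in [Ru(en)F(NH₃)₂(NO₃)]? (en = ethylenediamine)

No counter-ion: the bracketed complex is neutral.
Ligand charges: 1×en neutral; 1×F = -1; 1×NO3 = -1; 2×NH3 neutral; sum -2.
Ru + (-2) = 0 ⇒ Ru is +2.

+2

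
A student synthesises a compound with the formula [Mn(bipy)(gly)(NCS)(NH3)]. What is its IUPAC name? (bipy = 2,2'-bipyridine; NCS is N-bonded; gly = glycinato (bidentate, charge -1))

ammine(2,2'-bipyridine)(glycinato)isothiocyanatomanganese(II)

There is no counter-ion, so the complex is neutral overall.
Ligand charges: 1×2,2'-bipyridine (neutral), 1×ammine (neutral), 1×isothiocyanato (-1 each), 1×glycinato (-1 each); total -2. So Mn + (-2) = 0, giving Mn = +2.
Ligands are named alphabetically: ammine before bipyridine before glycinato before isothiocyanato.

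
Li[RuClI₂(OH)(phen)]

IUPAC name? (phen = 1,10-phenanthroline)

lithium chlorohydroxodiiodo(1,10-phenanthroline)ruthenate(III)

The 1 lithium counter-ion carries a total charge of +1, so each complex ion is 1−.
Ligand charges: 1×hydroxo (-1 each), 1×1,10-phenanthroline (neutral), 1×chloro (-1 each), 2×iodo (-1 each); total -4. So Ru + (-4) = 1−, giving Ru = +3.
The complex ion is anionic, so ruthenium takes the -ate form ruthenate(III).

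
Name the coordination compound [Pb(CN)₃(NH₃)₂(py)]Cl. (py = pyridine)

diamminetricyano(pyridine)lead(IV) chloride

The 1 chloride counter-ion carries a total charge of -1, so each complex ion is 1+.
Ligand charges: 1×pyridine (neutral), 2×ammine (neutral), 3×cyano (-1 each); total -3. So Pb + (-3) = 1+, giving Pb = +4.
Ligands are named alphabetically: ammine before cyano before pyridine.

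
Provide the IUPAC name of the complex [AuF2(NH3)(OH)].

amminedifluorohydroxogold(III)

There is no counter-ion, so the complex is neutral overall.
Ligand charges: 2×fluoro (-1 each), 1×hydroxo (-1 each), 1×ammine (neutral); total -3. So Au + (-3) = 0, giving Au = +3.
Ligands are named alphabetically: ammine before fluoro before hydroxo.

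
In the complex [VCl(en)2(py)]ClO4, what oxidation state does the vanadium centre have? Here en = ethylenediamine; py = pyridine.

1 perchlorate outside the brackets (-1 each) → the complex ion is 1+.
Ligand charges: 2×en neutral; 1×py neutral; 1×Cl = -1; sum -1.
V + (-1) = 1+ ⇒ V is +2.

+2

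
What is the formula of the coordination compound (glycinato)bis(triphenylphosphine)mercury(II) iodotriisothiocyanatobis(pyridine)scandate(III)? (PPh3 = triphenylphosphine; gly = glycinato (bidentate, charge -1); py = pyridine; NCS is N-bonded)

[Hg(gly)(PPh3)2][ScI(NCS)3(py)2]

Cation [Hg…]: ligand charges -1, Hg(II) ⇒ ion charge 1+.
Anion [Sc…]: ligand charges -4, Sc(III) ⇒ ion charge 1−.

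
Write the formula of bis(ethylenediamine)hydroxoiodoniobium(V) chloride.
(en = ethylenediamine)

Ligands: 2 ethylenediamine (en, neutral), 1 hydroxo (OH, -1), 1 iodo (I, -1). Ligand charge sum = -2.
Charge balance with chloride (-1) requires 1 complex ion per 3 chloride.

[Nb(en)2I(OH)]Cl3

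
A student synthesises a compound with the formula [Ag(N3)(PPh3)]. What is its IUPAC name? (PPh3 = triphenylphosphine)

azido(triphenylphosphine)silver(I)

There is no counter-ion, so the complex is neutral overall.
Ligand charges: 1×triphenylphosphine (neutral), 1×azido (-1 each); total -1. So Ag + (-1) = 0, giving Ag = +1.
Ligands are named alphabetically: azido before triphenylphosphine.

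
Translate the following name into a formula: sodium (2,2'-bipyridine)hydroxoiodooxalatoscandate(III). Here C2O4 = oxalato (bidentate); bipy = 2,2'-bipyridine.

Ligands: 1 iodo (I, -1), 1 oxalato (C2O4, -2), 1 2,2'-bipyridine (bipy, neutral), 1 hydroxo (OH, -1). Ligand charge sum = -4.
With Sc in oxidation state +3, the complex ion is [Sc...]^1−.
Charge balance with sodium (+1) requires 1 complex ion per 1 sodium.

Na[Sc(bipy)(C2O4)I(OH)]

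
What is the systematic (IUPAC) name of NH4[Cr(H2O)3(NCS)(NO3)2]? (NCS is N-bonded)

The 1 ammonium counter-ion carries a total charge of +1, so each complex ion is 1−.
Ligand charges: 1×isothiocyanato (-1 each), 2×nitrato (-1 each), 3×aqua (neutral); total -3. So Cr + (-3) = 1−, giving Cr = +2.
The complex ion is anionic, so chromium takes the -ate form chromate(II).

ammonium triaquaisothiocyanatodinitratochromate(II)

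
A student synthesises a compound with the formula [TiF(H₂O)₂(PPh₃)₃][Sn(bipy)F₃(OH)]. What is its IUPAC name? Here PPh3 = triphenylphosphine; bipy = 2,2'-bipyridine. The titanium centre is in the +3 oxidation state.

Ti is given as +3; the cation's ligand charges sum to -1, so the complex cation is 2+.
A 1:1 salt means the anion carries the equal and opposite charge, 2−.
Anion: ligand charges sum to -4; for the ion to be 2−, Sn = +2.

diaquafluorotris(triphenylphosphine)titanium(III) (2,2'-bipyridine)trifluorohydroxostannate(II)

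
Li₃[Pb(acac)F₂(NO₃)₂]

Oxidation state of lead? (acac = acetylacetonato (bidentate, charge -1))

3 lithium outside the brackets (+1 each) → the complex ion is 3−.
Ligand charges: 2×F = -2; 2×NO3 = -2; 1×acac = -1; sum -5.
Pb + (-5) = 3− ⇒ Pb is +2.

+2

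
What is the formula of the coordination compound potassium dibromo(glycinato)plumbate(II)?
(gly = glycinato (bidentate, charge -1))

Ligands: 1 glycinato (gly, -1), 2 bromo (Br, -1). Ligand charge sum = -3.
With Pb in oxidation state +2, the complex ion is [Pb...]^1−.
Charge balance with potassium (+1) requires 1 complex ion per 1 potassium.

K[PbBr2(gly)]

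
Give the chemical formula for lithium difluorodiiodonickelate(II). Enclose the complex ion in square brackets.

Ligands: 2 fluoro (F, -1), 2 iodo (I, -1). Ligand charge sum = -4.
Charge balance with lithium (+1) requires 1 complex ion per 2 lithium.

Li2[NiF2I2]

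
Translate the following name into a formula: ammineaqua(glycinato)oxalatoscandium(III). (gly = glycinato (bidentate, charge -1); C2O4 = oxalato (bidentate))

[Sc(C2O4)(gly)(H2O)(NH3)]

Ligands: 1 glycinato (gly, -1), 1 aqua (H2O, neutral), 1 ammine (NH3, neutral), 1 oxalato (C2O4, -2). Ligand charge sum = -3.
With Sc in oxidation state +3, the complex ion is [Sc...].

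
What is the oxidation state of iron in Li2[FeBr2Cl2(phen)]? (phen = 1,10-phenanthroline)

2 lithium outside the brackets (+1 each) → the complex ion is 2−.
Ligand charges: 2×Br = -2; 1×phen neutral; 2×Cl = -2; sum -4.
Fe + (-4) = 2− ⇒ Fe is +2.

+2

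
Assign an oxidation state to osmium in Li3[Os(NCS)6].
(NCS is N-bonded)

3 lithium outside the brackets (+1 each) → the complex ion is 3−.
Ligand charges: 6×NCS = -6; sum -6.
Os + (-6) = 3− ⇒ Os is +3.

+3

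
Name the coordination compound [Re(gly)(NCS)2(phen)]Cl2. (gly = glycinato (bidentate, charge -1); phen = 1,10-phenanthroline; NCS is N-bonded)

The 2 chloride counter-ions carry a total charge of -2, so each complex ion is 2+.
Ligand charges: 1×glycinato (-1 each), 1×1,10-phenanthroline (neutral), 2×isothiocyanato (-1 each); total -3. So Re + (-3) = 2+, giving Re = +5.
Ligands are named alphabetically: glycinato before isothiocyanato before phenanthroline.

(glycinato)diisothiocyanato(1,10-phenanthroline)rhenium(V) chloride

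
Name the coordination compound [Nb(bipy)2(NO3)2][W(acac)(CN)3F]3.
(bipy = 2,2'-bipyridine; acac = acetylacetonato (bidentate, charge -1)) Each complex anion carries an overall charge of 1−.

The complex anion is given as 1−; its ligand charges sum to -5, so W = +4.
With 3 anions per cation, the cation must be 3×1 = 3+.
Cation: ligand charges sum to -2; for the ion to be 3+, Nb = +5.

bis(2,2'-bipyridine)dinitratoniobium(V) (acetylacetonato)tricyanofluorotungstate(IV)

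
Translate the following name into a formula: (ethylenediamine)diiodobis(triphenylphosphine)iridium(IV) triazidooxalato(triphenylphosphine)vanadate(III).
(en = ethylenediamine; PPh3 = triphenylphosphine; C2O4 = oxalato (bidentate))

Cation [Ir…]: ligand charges -2, Ir(IV) ⇒ ion charge 2+.
Anion [V…]: ligand charges -5, V(III) ⇒ ion charge 2−.

[Ir(en)I2(PPh3)2][V(C2O4)(N3)3(PPh3)]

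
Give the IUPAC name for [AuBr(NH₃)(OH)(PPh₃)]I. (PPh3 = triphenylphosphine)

amminebromohydroxo(triphenylphosphine)gold(III) iodide

The 1 iodide counter-ion carries a total charge of -1, so each complex ion is 1+.
Ligand charges: 1×hydroxo (-1 each), 1×ammine (neutral), 1×triphenylphosphine (neutral), 1×bromo (-1 each); total -2. So Au + (-2) = 1+, giving Au = +3.
Ligands are named alphabetically: ammine before bromo before hydroxo before triphenylphosphine.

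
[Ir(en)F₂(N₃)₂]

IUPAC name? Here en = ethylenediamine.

There is no counter-ion, so the complex is neutral overall.
Ligand charges: 2×fluoro (-1 each), 2×azido (-1 each), 1×ethylenediamine (neutral); total -4. So Ir + (-4) = 0, giving Ir = +4.
Ligands are named alphabetically: azido before ethylenediamine before fluoro.

diazido(ethylenediamine)difluoroiridium(IV)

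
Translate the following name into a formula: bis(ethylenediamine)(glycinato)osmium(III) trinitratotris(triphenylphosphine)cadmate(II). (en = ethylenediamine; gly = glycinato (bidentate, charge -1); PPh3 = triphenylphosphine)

[Os(en)2(gly)][Cd(NO3)3(PPh3)3]2

Cation [Os…]: ligand charges -1, Os(III) ⇒ ion charge 2+.
Anion [Cd…]: ligand charges -3, Cd(II) ⇒ ion charge 1−.
One 2+ cation requires 2 of the 1− anion.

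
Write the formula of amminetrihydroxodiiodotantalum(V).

Ligands: 3 hydroxo (OH, -1), 1 ammine (NH3, neutral), 2 iodo (I, -1). Ligand charge sum = -5.
With Ta in oxidation state +5, the complex ion is [Ta...].

[TaI2(NH3)(OH)3]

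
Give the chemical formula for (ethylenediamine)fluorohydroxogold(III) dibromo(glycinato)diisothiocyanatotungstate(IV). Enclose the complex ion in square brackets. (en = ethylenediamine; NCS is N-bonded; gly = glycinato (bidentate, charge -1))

[Au(en)F(OH)][WBr2(gly)(NCS)2]

Cation [Au…]: ligand charges -2, Au(III) ⇒ ion charge 1+.
Anion [W…]: ligand charges -5, W(IV) ⇒ ion charge 1−.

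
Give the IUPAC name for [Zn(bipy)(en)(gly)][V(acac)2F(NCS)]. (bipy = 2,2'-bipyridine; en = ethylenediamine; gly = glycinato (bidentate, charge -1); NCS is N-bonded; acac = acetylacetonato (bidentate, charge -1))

Both ions are complex: the cation is named first with the plain metal name, the anion second with the -ate form; each ion's ligands are alphabetised independently.
Zinc is always +2 in its complexes; the cation's ligand charges sum to -1, so the complex cation is 1+.
A 1:1 salt means the anion carries the equal and opposite charge, 1−.
Anion: ligand charges sum to -4; for the ion to be 1−, V = +3.

(2,2'-bipyridine)(ethylenediamine)(glycinato)zinc(II) bis(acetylacetonato)fluoroisothiocyanatovanadate(III)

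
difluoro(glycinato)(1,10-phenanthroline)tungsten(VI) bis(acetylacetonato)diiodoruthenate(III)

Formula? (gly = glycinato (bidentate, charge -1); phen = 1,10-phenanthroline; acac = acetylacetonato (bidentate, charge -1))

Cation [W…]: ligand charges -3, W(VI) ⇒ ion charge 3+.
Anion [Ru…]: ligand charges -4, Ru(III) ⇒ ion charge 1−.
One 3+ cation requires 3 of the 1− anion.

[WF2(gly)(phen)][Ru(acac)2I2]3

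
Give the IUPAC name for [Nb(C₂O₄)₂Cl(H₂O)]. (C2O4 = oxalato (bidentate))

There is no counter-ion, so the complex is neutral overall.
Ligand charges: 2×oxalato (-2 each), 1×chloro (-1 each), 1×aqua (neutral); total -5. So Nb + (-5) = 0, giving Nb = +5.
Ligands are named alphabetically: aqua before chloro before oxalato.

aquachlorodioxalatoniobium(V)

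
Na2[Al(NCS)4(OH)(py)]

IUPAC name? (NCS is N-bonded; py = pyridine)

The 2 sodium counter-ions carry a total charge of +2, so each complex ion is 2−.
Ligand charges: 4×isothiocyanato (-1 each), 1×pyridine (neutral), 1×hydroxo (-1 each); total -5. So Al + (-5) = 2−, giving Al = +3.
Ligands are named alphabetically: hydroxo before isothiocyanato before pyridine.
The complex ion is anionic, so aluminium takes the -ate form aluminate(III).

sodium hydroxotetraisothiocyanato(pyridine)aluminate(III)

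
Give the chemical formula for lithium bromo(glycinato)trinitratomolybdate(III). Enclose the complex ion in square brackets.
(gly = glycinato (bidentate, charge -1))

Ligands: 1 glycinato (gly, -1), 3 nitrato (NO3, -1), 1 bromo (Br, -1). Ligand charge sum = -5.
With Mo in oxidation state +3, the complex ion is [Mo...]^2−.
Charge balance with lithium (+1) requires 1 complex ion per 2 lithium.

Li2[MoBr(gly)(NO3)3]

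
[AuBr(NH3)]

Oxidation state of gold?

No counter-ion: the bracketed complex is neutral.
Ligand charges: 1×Br = -1; 1×NH3 neutral; sum -1.
Au + (-1) = 0 ⇒ Au is +1.

+1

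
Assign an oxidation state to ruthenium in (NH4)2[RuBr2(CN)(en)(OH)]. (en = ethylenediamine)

2 ammonium outside the brackets (+1 each) → the complex ion is 2−.
Ligand charges: 1×en neutral; 1×OH = -1; 1×CN = -1; 2×Br = -2; sum -4.
Ru + (-4) = 2− ⇒ Ru is +2.

+2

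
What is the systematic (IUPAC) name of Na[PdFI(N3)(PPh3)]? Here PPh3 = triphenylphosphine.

The 1 sodium counter-ion carries a total charge of +1, so each complex ion is 1−.
Ligand charges: 1×azido (-1 each), 1×fluoro (-1 each), 1×triphenylphosphine (neutral), 1×iodo (-1 each); total -3. So Pd + (-3) = 1−, giving Pd = +2.
Ligands are named alphabetically: azido before fluoro before iodo before triphenylphosphine.
The complex ion is anionic, so palladium takes the -ate form palladate(II).

sodium azidofluoroiodo(triphenylphosphine)palladate(II)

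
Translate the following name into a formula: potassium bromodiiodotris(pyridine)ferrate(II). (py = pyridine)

Ligands: 3 pyridine (py, neutral), 2 iodo (I, -1), 1 bromo (Br, -1). Ligand charge sum = -3.
Charge balance with potassium (+1) requires 1 complex ion per 1 potassium.

K[FeBrI2(py)3]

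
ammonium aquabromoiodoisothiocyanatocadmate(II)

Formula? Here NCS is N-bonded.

Ligands: 1 bromo (Br, -1), 1 iodo (I, -1), 1 isothiocyanato (NCS, -1), 1 aqua (H2O, neutral). Ligand charge sum = -3.
Charge balance with ammonium (+1) requires 1 complex ion per 1 ammonium.

NH4[CdBr(H2O)I(NCS)]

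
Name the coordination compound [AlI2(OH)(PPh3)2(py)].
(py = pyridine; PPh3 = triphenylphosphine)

There is no counter-ion, so the complex is neutral overall.
Ligand charges: 1×pyridine (neutral), 2×triphenylphosphine (neutral), 2×iodo (-1 each), 1×hydroxo (-1 each); total -3. So Al + (-3) = 0, giving Al = +3.
Ligands are named alphabetically: hydroxo before iodo before pyridine before triphenylphosphine.

hydroxodiiodo(pyridine)bis(triphenylphosphine)aluminium(III)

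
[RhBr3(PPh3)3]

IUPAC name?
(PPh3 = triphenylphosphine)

There is no counter-ion, so the complex is neutral overall.
Ligand charges: 3×triphenylphosphine (neutral), 3×bromo (-1 each); total -3. So Rh + (-3) = 0, giving Rh = +3.
Ligands are named alphabetically: bromo before triphenylphosphine.

tribromotris(triphenylphosphine)rhodium(III)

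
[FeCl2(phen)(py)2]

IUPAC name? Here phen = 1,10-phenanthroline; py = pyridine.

dichloro(1,10-phenanthroline)bis(pyridine)iron(II)

There is no counter-ion, so the complex is neutral overall.
Ligand charges: 1×1,10-phenanthroline (neutral), 2×chloro (-1 each), 2×pyridine (neutral); total -2. So Fe + (-2) = 0, giving Fe = +2.
Ligands are named alphabetically: chloro before phenanthroline before pyridine.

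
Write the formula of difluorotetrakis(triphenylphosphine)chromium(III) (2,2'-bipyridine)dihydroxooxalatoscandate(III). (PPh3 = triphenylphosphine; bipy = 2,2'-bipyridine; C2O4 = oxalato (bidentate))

[CrF2(PPh3)4][Sc(bipy)(C2O4)(OH)2]

Cation [Cr…]: ligand charges -2, Cr(III) ⇒ ion charge 1+.
Anion [Sc…]: ligand charges -4, Sc(III) ⇒ ion charge 1−.
One 1+ cation balances one 1− anion.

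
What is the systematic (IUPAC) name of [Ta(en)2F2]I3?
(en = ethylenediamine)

bis(ethylenediamine)difluorotantalum(V) iodide

The 3 iodide counter-ions carry a total charge of -3, so each complex ion is 3+.
Ligand charges: 2×fluoro (-1 each), 2×ethylenediamine (neutral); total -2. So Ta + (-2) = 3+, giving Ta = +5.
Ligands are named alphabetically: ethylenediamine before fluoro.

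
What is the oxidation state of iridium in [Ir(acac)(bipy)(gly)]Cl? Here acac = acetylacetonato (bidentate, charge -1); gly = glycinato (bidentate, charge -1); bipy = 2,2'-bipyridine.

+3

1 chloride outside the brackets (-1 each) → the complex ion is 1+.
Ligand charges: 1×acac = -1; 1×gly = -1; 1×bipy neutral; sum -2.
Ir + (-2) = 1+ ⇒ Ir is +3.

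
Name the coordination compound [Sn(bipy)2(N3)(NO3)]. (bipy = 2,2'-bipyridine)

azidobis(2,2'-bipyridine)nitratotin(II)

There is no counter-ion, so the complex is neutral overall.
Ligand charges: 1×azido (-1 each), 2×2,2'-bipyridine (neutral), 1×nitrato (-1 each); total -2. So Sn + (-2) = 0, giving Sn = +2.
Ligands are named alphabetically: azido before bipyridine before nitrato.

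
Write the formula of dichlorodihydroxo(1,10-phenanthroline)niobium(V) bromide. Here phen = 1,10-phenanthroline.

Ligands: 2 chloro (Cl, -1), 2 hydroxo (OH, -1), 1 1,10-phenanthroline (phen, neutral). Ligand charge sum = -4.
With Nb in oxidation state +5, the complex ion is [Nb...]^1+.
Charge balance with bromide (-1) requires 1 complex ion per 1 bromide.

[NbCl2(OH)2(phen)]Br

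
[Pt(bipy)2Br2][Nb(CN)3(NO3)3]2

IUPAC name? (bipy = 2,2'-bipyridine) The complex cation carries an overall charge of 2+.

The complex cation is given as 2+; its ligand charges sum to -2, so Pt = +4.
With 2 anions per cation, each anion must be 2/2 = 1−.
Anion: ligand charges sum to -6; for the ion to be 1−, Nb = +5.

bis(2,2'-bipyridine)dibromoplatinum(IV) tricyanotrinitratoniobate(V)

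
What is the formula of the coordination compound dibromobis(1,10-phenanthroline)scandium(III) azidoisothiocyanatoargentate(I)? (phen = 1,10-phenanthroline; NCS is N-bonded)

Cation [Sc…]: ligand charges -2, Sc(III) ⇒ ion charge 1+.
Anion [Ag…]: ligand charges -2, Ag(I) ⇒ ion charge 1−.
One 1+ cation balances one 1− anion.

[ScBr2(phen)2][Ag(N3)(NCS)]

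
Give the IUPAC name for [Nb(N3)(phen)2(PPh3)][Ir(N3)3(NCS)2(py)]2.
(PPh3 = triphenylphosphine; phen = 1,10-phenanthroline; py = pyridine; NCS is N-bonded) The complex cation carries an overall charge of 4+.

azidobis(1,10-phenanthroline)(triphenylphosphine)niobium(V) triazidodiisothiocyanato(pyridine)iridate(III)

Both ions are complex: the cation is named first with the plain metal name, the anion second with the -ate form; each ion's ligands are alphabetised independently.
The complex cation is given as 4+; its ligand charges sum to -1, so Nb = +5.
With 2 anions per cation, each anion must be 4/2 = 2−.
Anion: ligand charges sum to -5; for the ion to be 2−, Ir = +3.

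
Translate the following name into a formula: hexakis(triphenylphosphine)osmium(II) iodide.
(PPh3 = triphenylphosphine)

[Os(PPh3)6]I2

Ligands: 6 triphenylphosphine (PPh3, neutral). Ligand charge sum = 0.
With Os in oxidation state +2, the complex ion is [Os...]^2+.
Charge balance with iodide (-1) requires 1 complex ion per 2 iodide.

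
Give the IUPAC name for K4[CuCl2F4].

The 4 potassium counter-ions carry a total charge of +4, so each complex ion is 4−.
Ligand charges: 4×fluoro (-1 each), 2×chloro (-1 each); total -6. So Cu + (-6) = 4−, giving Cu = +2.
The complex ion is anionic, so copper takes the -ate form cuprate(II).

potassium dichlorotetrafluorocuprate(II)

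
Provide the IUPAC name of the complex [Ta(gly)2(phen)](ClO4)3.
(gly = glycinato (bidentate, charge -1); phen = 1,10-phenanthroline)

The 3 perchlorate counter-ions carry a total charge of -3, so each complex ion is 3+.
Ligand charges: 2×glycinato (-1 each), 1×1,10-phenanthroline (neutral); total -2. So Ta + (-2) = 3+, giving Ta = +5.
Ligands are named alphabetically: glycinato before phenanthroline.

bis(glycinato)(1,10-phenanthroline)tantalum(V) perchlorate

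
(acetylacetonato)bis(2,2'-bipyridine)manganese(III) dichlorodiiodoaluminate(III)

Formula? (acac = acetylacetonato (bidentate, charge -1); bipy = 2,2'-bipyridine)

[Mn(acac)(bipy)2][AlCl2I2]2

Cation [Mn…]: ligand charges -1, Mn(III) ⇒ ion charge 2+.
Anion [Al…]: ligand charges -4, Al(III) ⇒ ion charge 1−.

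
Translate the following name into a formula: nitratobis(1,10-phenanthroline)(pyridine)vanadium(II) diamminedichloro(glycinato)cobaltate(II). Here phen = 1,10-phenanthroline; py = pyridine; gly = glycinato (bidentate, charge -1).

[V(NO3)(phen)2(py)][CoCl2(gly)(NH3)2]

Cation [V…]: ligand charges -1, V(II) ⇒ ion charge 1+.
Anion [Co…]: ligand charges -3, Co(II) ⇒ ion charge 1−.
One 1+ cation balances one 1− anion.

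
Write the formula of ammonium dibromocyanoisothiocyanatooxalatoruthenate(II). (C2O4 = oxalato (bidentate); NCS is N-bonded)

(NH4)4[RuBr2(C2O4)(CN)(NCS)]

Ligands: 1 oxalato (C2O4, -2), 1 isothiocyanato (NCS, -1), 1 cyano (CN, -1), 2 bromo (Br, -1). Ligand charge sum = -6.
Charge balance with ammonium (+1) requires 1 complex ion per 4 ammonium.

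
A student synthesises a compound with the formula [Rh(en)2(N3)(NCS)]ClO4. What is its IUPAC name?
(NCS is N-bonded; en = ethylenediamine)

The 1 perchlorate counter-ion carries a total charge of -1, so each complex ion is 1+.
Ligand charges: 1×azido (-1 each), 1×isothiocyanato (-1 each), 2×ethylenediamine (neutral); total -2. So Rh + (-2) = 1+, giving Rh = +3.
Ligands are named alphabetically: azido before ethylenediamine before isothiocyanato.

azidobis(ethylenediamine)isothiocyanatorhodium(III) perchlorate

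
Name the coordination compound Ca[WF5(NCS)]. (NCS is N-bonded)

calcium pentafluoroisothiocyanatotungstate(IV)

The 1 calcium counter-ion carries a total charge of +2, so each complex ion is 2−.
Ligand charges: 5×fluoro (-1 each), 1×isothiocyanato (-1 each); total -6. So W + (-6) = 2−, giving W = +4.
The complex ion is anionic, so tungsten takes the -ate form tungstate(IV).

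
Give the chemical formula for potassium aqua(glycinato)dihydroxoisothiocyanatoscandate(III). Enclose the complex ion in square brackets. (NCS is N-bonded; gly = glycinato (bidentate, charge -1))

K[Sc(gly)(H2O)(NCS)(OH)2]

Ligands: 2 hydroxo (OH, -1), 1 isothiocyanato (NCS, -1), 1 aqua (H2O, neutral), 1 glycinato (gly, -1). Ligand charge sum = -4.
Charge balance with potassium (+1) requires 1 complex ion per 1 potassium.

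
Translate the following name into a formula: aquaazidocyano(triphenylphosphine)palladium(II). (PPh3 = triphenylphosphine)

Ligands: 1 azido (N3, -1), 1 triphenylphosphine (PPh3, neutral), 1 cyano (CN, -1), 1 aqua (H2O, neutral). Ligand charge sum = -2.
With Pd in oxidation state +2, the complex ion is [Pd...].

[Pd(CN)(H2O)(N3)(PPh3)]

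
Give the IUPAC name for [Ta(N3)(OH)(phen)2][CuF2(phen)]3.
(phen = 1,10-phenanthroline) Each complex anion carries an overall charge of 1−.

Both ions are complex: the cation is named first with the plain metal name, the anion second with the -ate form; each ion's ligands are alphabetised independently.
The complex anion is given as 1−; its ligand charges sum to -2, so Cu = +1.
With 3 anions per cation, the cation must be 3×1 = 3+.
Cation: ligand charges sum to -2; for the ion to be 3+, Ta = +5.

azidohydroxobis(1,10-phenanthroline)tantalum(V) difluoro(1,10-phenanthroline)cuprate(I)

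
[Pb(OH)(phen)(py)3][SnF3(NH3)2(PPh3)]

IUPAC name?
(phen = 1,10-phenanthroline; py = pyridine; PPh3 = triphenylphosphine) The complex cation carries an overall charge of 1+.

hydroxo(1,10-phenanthroline)tris(pyridine)lead(II) diamminetrifluoro(triphenylphosphine)stannate(II)

The complex cation is given as 1+; its ligand charges sum to -1, so Pb = +2.
A 1:1 salt means the anion carries the equal and opposite charge, 1−.
Anion: ligand charges sum to -3; for the ion to be 1−, Sn = +2.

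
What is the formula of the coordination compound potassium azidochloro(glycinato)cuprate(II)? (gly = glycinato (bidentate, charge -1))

Ligands: 1 chloro (Cl, -1), 1 glycinato (gly, -1), 1 azido (N3, -1). Ligand charge sum = -3.
Charge balance with potassium (+1) requires 1 complex ion per 1 potassium.

K[CuCl(gly)(N3)]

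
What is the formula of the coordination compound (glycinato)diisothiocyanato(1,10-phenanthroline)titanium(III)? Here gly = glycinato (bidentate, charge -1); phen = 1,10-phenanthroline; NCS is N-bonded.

Ligands: 1 glycinato (gly, -1), 1 1,10-phenanthroline (phen, neutral), 2 isothiocyanato (NCS, -1). Ligand charge sum = -3.
With Ti in oxidation state +3, the complex ion is [Ti...].

[Ti(gly)(NCS)2(phen)]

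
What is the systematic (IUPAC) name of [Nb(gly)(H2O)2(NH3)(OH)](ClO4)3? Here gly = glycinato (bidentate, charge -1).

The 3 perchlorate counter-ions carry a total charge of -3, so each complex ion is 3+.
Ligand charges: 1×hydroxo (-1 each), 1×ammine (neutral), 2×aqua (neutral), 1×glycinato (-1 each); total -2. So Nb + (-2) = 3+, giving Nb = +5.
Ligands are named alphabetically: ammine before aqua before glycinato before hydroxo.

amminediaqua(glycinato)hydroxoniobium(V) perchlorate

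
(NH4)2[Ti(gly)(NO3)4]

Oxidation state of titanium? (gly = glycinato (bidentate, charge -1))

2 ammonium outside the brackets (+1 each) → the complex ion is 2−.
Ligand charges: 4×NO3 = -4; 1×gly = -1; sum -5.
Ti + (-5) = 2− ⇒ Ti is +3.

+3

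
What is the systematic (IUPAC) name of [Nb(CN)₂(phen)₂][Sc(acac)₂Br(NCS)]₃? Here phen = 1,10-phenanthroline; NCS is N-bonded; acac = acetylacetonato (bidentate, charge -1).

dicyanobis(1,10-phenanthroline)niobium(V) bis(acetylacetonato)bromoisothiocyanatoscandate(III)

Both ions are complex: the cation is named first with the plain metal name, the anion second with the -ate form; each ion's ligands are alphabetised independently.
Scandium is always +3 in its complexes; the anion's ligand charges sum to -4, so the complex anion is 1−.
With 3 anions per cation, the cation must be 3×1 = 3+.
Cation: ligand charges sum to -2; for the ion to be 3+, Nb = +5.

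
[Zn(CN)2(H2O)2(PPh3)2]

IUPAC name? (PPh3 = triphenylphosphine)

diaquadicyanobis(triphenylphosphine)zinc(II)

There is no counter-ion, so the complex is neutral overall.
Ligand charges: 2×triphenylphosphine (neutral), 2×aqua (neutral), 2×cyano (-1 each); total -2. So Zn + (-2) = 0, giving Zn = +2.
Ligands are named alphabetically: aqua before cyano before triphenylphosphine.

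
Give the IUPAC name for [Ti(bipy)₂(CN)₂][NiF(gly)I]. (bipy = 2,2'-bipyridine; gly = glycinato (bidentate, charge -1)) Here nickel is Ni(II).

Both ions are complex: the cation is named first with the plain metal name, the anion second with the -ate form; each ion's ligands are alphabetised independently.
Ni is given as +2; the anion's ligand charges sum to -3, so the complex anion is 1−.
A 1:1 salt means the cation carries the equal and opposite charge, 1+.
Cation: ligand charges sum to -2; for the ion to be 1+, Ti = +3.

bis(2,2'-bipyridine)dicyanotitanium(III) fluoro(glycinato)iodonickelate(II)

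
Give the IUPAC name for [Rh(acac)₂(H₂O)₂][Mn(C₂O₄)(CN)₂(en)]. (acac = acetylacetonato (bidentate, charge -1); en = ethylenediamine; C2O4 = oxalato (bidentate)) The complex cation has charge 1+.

The complex cation is given as 1+; its ligand charges sum to -2, so Rh = +3.
A 1:1 salt means the anion carries the equal and opposite charge, 1−.
Anion: ligand charges sum to -4; for the ion to be 1−, Mn = +3.

bis(acetylacetonato)diaquarhodium(III) dicyano(ethylenediamine)oxalatomanganate(III)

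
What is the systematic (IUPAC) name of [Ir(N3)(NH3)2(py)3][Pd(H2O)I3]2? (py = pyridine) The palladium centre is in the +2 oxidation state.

Both ions are complex: the cation is named first with the plain metal name, the anion second with the -ate form; each ion's ligands are alphabetised independently.
Pd is given as +2; the anion's ligand charges sum to -3, so the complex anion is 1−.
With 2 anions per cation, the cation must be 2×1 = 2+.
Cation: ligand charges sum to -1; for the ion to be 2+, Ir = +3.

diammineazidotris(pyridine)iridium(III) aquatriiodopalladate(II)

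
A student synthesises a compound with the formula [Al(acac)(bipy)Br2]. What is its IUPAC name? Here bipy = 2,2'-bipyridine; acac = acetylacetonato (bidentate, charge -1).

(acetylacetonato)(2,2'-bipyridine)dibromoaluminium(III)

There is no counter-ion, so the complex is neutral overall.
Ligand charges: 1×2,2'-bipyridine (neutral), 1×acetylacetonato (-1 each), 2×bromo (-1 each); total -3. So Al + (-3) = 0, giving Al = +3.
Ligands are named alphabetically: acetylacetonato before bipyridine before bromo.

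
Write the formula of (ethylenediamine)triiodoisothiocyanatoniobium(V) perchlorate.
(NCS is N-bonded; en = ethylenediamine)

Ligands: 1 isothiocyanato (NCS, -1), 1 ethylenediamine (en, neutral), 3 iodo (I, -1). Ligand charge sum = -4.
With Nb in oxidation state +5, the complex ion is [Nb...]^1+.
Charge balance with perchlorate (-1) requires 1 complex ion per 1 perchlorate.

[Nb(en)I3(NCS)]ClO4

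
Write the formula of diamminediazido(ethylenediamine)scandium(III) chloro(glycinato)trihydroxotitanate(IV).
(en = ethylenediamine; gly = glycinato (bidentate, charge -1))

[Sc(en)(N3)2(NH3)2][TiCl(gly)(OH)3]

Cation [Sc…]: ligand charges -2, Sc(III) ⇒ ion charge 1+.
Anion [Ti…]: ligand charges -5, Ti(IV) ⇒ ion charge 1−.
One 1+ cation balances one 1− anion.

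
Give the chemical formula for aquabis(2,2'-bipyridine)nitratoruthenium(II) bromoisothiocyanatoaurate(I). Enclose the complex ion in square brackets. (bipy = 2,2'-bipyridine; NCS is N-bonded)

[Ru(bipy)2(H2O)(NO3)][AuBr(NCS)]

Cation [Ru…]: ligand charges -1, Ru(II) ⇒ ion charge 1+.
Anion [Au…]: ligand charges -2, Au(I) ⇒ ion charge 1−.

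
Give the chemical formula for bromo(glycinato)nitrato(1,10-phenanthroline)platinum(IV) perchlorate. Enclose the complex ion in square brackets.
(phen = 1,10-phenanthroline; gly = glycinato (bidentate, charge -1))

Ligands: 1 bromo (Br, -1), 1 1,10-phenanthroline (phen, neutral), 1 glycinato (gly, -1), 1 nitrato (NO3, -1). Ligand charge sum = -3.
Charge balance with perchlorate (-1) requires 1 complex ion per 1 perchlorate.

[PtBr(gly)(NO3)(phen)]ClO4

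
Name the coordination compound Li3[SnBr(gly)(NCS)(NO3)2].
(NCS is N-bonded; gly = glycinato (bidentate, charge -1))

The 3 lithium counter-ions carry a total charge of +3, so each complex ion is 3−.
Ligand charges: 1×bromo (-1 each), 1×isothiocyanato (-1 each), 2×nitrato (-1 each), 1×glycinato (-1 each); total -5. So Sn + (-5) = 3−, giving Sn = +2.
Ligands are named alphabetically: bromo before glycinato before isothiocyanato before nitrato.
The complex ion is anionic, so tin takes the -ate form stannate(II).

lithium bromo(glycinato)isothiocyanatodinitratostannate(II)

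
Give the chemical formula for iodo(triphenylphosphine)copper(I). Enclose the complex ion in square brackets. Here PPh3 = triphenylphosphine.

[CuI(PPh3)]

Ligands: 1 triphenylphosphine (PPh3, neutral), 1 iodo (I, -1). Ligand charge sum = -1.
With Cu in oxidation state +1, the complex ion is [Cu...].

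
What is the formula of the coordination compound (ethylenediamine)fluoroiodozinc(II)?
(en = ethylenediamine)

Ligands: 1 iodo (I, -1), 1 fluoro (F, -1), 1 ethylenediamine (en, neutral). Ligand charge sum = -2.
With Zn in oxidation state +2, the complex ion is [Zn...].

[Zn(en)FI]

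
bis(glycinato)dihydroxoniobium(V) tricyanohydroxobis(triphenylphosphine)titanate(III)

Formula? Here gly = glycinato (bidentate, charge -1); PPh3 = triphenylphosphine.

Cation [Nb…]: ligand charges -4, Nb(V) ⇒ ion charge 1+.
Anion [Ti…]: ligand charges -4, Ti(III) ⇒ ion charge 1−.

[Nb(gly)2(OH)2][Ti(CN)3(OH)(PPh3)2]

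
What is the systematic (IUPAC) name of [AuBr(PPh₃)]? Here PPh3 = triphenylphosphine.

bromo(triphenylphosphine)gold(I)

There is no counter-ion, so the complex is neutral overall.
Ligand charges: 1×triphenylphosphine (neutral), 1×bromo (-1 each); total -1. So Au + (-1) = 0, giving Au = +1.
Ligands are named alphabetically: bromo before triphenylphosphine.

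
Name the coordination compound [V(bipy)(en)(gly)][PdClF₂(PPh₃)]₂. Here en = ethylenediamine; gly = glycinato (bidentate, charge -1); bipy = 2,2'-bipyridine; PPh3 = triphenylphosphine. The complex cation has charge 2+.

(2,2'-bipyridine)(ethylenediamine)(glycinato)vanadium(III) chlorodifluoro(triphenylphosphine)palladate(II)

Both ions are complex: the cation is named first with the plain metal name, the anion second with the -ate form; each ion's ligands are alphabetised independently.
The complex cation is given as 2+; its ligand charges sum to -1, so V = +3.
With 2 anions per cation, each anion must be 2/2 = 1−.
Anion: ligand charges sum to -3; for the ion to be 1−, Pd = +2.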